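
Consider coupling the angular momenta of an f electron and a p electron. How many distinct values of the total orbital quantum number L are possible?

The total orbital quantum number L ranges from |l₁ − l₂| to l₁ + l₂ in integer steps.
So L can be 2, 3, 4.
That is 3 values.

3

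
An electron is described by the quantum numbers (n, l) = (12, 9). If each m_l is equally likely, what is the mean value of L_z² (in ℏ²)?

m_l runs from −9 to 9, i.e. {-9, -8, -7, -6, -5, -4, -3, -2, -1, 0, 1, 2, 3, 4, 5, 6, 7, 8, 9}.
⟨L_z²⟩ = ℏ²·(Σ m_l²)/(2l+1) = ℏ²·570/19 = 30ℏ².

⟨L_z²⟩ = 30 ℏ²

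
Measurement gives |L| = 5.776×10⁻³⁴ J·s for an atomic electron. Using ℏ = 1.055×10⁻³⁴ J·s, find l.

In units of ℏ, |L| ≈ 5.475.
(|L|/ℏ)² = l(l+1) ≈ 29.97 ⇒ l = 5.

l = 5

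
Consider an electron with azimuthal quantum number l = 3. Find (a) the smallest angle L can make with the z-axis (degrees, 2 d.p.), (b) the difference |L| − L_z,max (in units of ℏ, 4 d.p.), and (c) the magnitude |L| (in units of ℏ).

θ_min ≈ 30.00°; |L|−L_z,max ≈ 0.4641ℏ; |L| = 2√3 ℏ ≈ 3.464ℏ

cos θ_min = 3/√12, so θ_min ≈ 30.00°.
|L| − L_z,max = (2√3 − 3)ℏ ≈ 0.4641ℏ.
|L| = ℏ√(3·4) = 2√3 ℏ ≈ 3.464ℏ.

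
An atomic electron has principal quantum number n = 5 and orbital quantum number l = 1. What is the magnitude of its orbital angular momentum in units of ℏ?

|L| = √2 ℏ ≈ 1.414ℏ

|L| = ℏ√(l(l+1)) = ℏ√(1·2) = √2 ℏ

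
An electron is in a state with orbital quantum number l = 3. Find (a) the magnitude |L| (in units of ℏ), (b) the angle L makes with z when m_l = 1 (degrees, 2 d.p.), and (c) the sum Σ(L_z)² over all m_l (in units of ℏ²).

|L| = 2√3 ℏ ≈ 3.464ℏ; θ(m_l=1) ≈ 73.22°; Σ(L_z)² = 28 ℏ²

|L| = ℏ√(3·4) = 2√3 ℏ ≈ 3.464ℏ.
For m_l = 1: cos θ = 1/√12, θ ≈ 73.22°.
Σ m_l² = 28, so Σ(L_z)² = 28 ℏ².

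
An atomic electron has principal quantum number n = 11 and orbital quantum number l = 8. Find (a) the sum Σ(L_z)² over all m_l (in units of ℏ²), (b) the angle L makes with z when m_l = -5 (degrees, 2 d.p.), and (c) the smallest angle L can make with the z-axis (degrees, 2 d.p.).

Σ(L_z)² = 408 ℏ²; θ(m_l=-5) ≈ 126.10°; θ_min ≈ 19.47°

Σ m_l² = 408, so Σ(L_z)² = 408 ℏ².
For m_l = -5: cos θ = -5/√72, θ ≈ 126.10°.
cos θ_min = 8/√72, so θ_min ≈ 19.47°.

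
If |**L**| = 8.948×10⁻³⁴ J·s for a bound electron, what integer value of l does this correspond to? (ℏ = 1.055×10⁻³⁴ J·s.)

Dividing by ℏ: |L|/ℏ ≈ 8.482.
l(l+1) ≈ 8.482² ≈ 71.94, so l = 8.

l = 8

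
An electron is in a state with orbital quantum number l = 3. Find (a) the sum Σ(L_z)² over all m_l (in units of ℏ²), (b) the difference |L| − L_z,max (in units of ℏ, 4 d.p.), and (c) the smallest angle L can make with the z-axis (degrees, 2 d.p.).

Σ(L_z)² = 28 ℏ²; |L|−L_z,max ≈ 0.4641ℏ; θ_min ≈ 30.00°

Σ m_l² = 28, so Σ(L_z)² = 28 ℏ².
|L| − L_z,max = (2√3 − 3)ℏ ≈ 0.4641ℏ.
cos θ_min = 3/√12, so θ_min ≈ 30.00°.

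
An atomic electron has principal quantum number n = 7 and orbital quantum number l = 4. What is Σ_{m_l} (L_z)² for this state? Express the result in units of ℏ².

The allowed m_l values are -4, -3, -2, -1, 0, 1, 2, 3, 4.
Σ m_l² = 2·(1 + 4 + 9 + 16) = 60.

Σ(L_z)² = 60 ℏ²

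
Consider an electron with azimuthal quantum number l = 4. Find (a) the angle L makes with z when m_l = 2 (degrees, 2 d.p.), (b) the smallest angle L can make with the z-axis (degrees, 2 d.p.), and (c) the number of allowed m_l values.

θ(m_l=2) ≈ 63.43°; θ_min ≈ 26.57°; 9 values

For m_l = 2: cos θ = 2/√20, θ ≈ 63.43°.
cos θ_min = 4/√20, so θ_min ≈ 26.57°.
There are 2l+1 = 9 values of m_l.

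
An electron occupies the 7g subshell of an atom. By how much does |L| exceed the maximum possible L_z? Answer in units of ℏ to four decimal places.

The 7g subshell has l = 4.
|L| = 2√5 ℏ ≈ 4.4721ℏ, while L_z,max = lℏ = 4ℏ.
The difference is (2√5 − 4)ℏ ≈ 0.4721ℏ.

|L| − L_z,max ≈ 0.4721ℏ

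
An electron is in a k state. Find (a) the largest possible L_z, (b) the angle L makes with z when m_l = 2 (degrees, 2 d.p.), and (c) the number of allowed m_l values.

L_z,max = 7ℏ; θ(m_l=2) ≈ 74.50°; 15 values

For a k orbital, l = 7.
L_z,max = lℏ = 7ℏ.
For m_l = 2: cos θ = 2/√56, θ ≈ 74.50°.
There are 2l+1 = 15 values of m_l.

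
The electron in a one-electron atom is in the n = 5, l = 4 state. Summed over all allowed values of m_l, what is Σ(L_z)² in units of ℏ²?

m_l runs from −4 to 4, i.e. {-4, -3, -2, -1, 0, 1, 2, 3, 4}.
Summing m² from −4 to 4: Σ m_l² = 60.

Σ(L_z)² = 60 ℏ²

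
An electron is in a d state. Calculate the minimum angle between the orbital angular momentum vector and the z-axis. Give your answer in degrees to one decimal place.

θ_min ≈ 35.3°

For a d orbital, l = 2.
|L| = √(l(l+1)) ℏ = √6 ℏ.
The smallest angle corresponds to the largest L_z, i.e. m_l = l = 2, giving L_z = 2ℏ.
cos θ_min = 2/√6, so θ_min ≈ 35.3°.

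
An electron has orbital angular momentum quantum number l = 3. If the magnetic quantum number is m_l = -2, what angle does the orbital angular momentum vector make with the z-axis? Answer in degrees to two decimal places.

|L| = ℏ√(l(l+1)) = 2√3 ℏ.
L_z = m_l ℏ = −2ℏ.
cos θ = L_z/|L| = -2/√12, so θ ≈ 125.26°.

θ ≈ 125.26°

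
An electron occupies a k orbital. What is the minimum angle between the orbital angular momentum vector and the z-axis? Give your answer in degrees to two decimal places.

θ_min ≈ 20.70°

A k state has l = 7.
|L| = ℏ√(l(l+1)) = 2√14 ℏ.
The smallest angle corresponds to the largest L_z, i.e. m_l = l = 7, giving L_z = 7ℏ.
cos θ_min = 7/√56, so θ_min ≈ 20.70°.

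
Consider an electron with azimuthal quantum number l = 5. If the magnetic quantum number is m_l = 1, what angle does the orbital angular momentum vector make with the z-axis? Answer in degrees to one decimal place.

|L| = ℏ√(l(l+1)) = √30 ℏ.
L_z = m_l ℏ = 1ℏ.
cos θ = L_z/|L| = 1/√30, so θ ≈ 79.5°.

θ ≈ 79.5°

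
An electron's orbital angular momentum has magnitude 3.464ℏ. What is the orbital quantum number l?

l = 3

Since |L|² = l(l+1)ℏ², l(l+1) = 12.
The positive root is l = 3.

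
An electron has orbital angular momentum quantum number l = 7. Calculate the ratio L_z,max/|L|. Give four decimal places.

L_z,max/|L| = 0.9354

|L| = 2√14 ℏ ≈ 7.4833ℏ, while L_z,max = lℏ = 7ℏ.
L_z,max/|L| = 7/√56 = 0.9354.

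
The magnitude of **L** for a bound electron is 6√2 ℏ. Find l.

l = 8

(|L|/ℏ)² = l(l+1) = 72.
l² + l − 72 = 0 ⇒ l = 8.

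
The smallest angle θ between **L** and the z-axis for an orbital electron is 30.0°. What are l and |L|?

l = 3, |L| = 2√3 ℏ ≈ 3.464ℏ

cos²θ_min = l/(l+1) = 0.7500.
Thus l = 0.7500/(1 − 0.7500) ≈ 3.
Then |L| = ℏ√(3·4) = 2√3 ℏ.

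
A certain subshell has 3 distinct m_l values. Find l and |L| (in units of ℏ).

Since there are 2l+1 = 3 values of m_l, l = 1.
|L| = ℏ√(l(l+1)) = ℏ√(1·2) = √2 ℏ.

l = 1, |L| = √2 ℏ ≈ 1.414ℏ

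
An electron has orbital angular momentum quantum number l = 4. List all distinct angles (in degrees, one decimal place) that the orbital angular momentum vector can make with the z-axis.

|L| = √(l(l+1)) ℏ = 2√5 ℏ.
cos θ = m_l/√20 for each m_l ∈ {-4, -3, -2, -1, 0, 1, 2, 3, 4}.

θ ∈ {26.6°, 47.9°, 63.4°, 77.1°, 90.0°, 102.9°, 116.6°, 132.1°, 153.4°}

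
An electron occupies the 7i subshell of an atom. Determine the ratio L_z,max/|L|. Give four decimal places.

L_z,max/|L| = 0.9258

For 7i, l = 6.
|L| = √42 ℏ ≈ 6.4807ℏ, while L_z,max = lℏ = 6ℏ.
L_z,max/|L| = 6/√42 = 0.9258.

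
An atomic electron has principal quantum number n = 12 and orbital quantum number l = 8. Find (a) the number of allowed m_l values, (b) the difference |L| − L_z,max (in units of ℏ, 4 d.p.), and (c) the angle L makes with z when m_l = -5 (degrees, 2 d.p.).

17 values; |L|−L_z,max ≈ 0.4853ℏ; θ(m_l=-5) ≈ 126.10°

There are 2l+1 = 17 values of m_l.
|L| − L_z,max = (6√2 − 8)ℏ ≈ 0.4853ℏ.
For m_l = -5: cos θ = -5/√72, θ ≈ 126.10°.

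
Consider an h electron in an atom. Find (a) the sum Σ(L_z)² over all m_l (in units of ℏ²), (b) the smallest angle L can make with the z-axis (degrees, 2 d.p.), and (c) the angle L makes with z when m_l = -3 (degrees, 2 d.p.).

An h state has l = 5.
Σ m_l² = 110, so Σ(L_z)² = 110 ℏ².
cos θ_min = 5/√30, so θ_min ≈ 24.09°.
For m_l = -3: cos θ = -3/√30, θ ≈ 123.21°.

Σ(L_z)² = 110 ℏ²; θ_min ≈ 24.09°; θ(m_l=-3) ≈ 123.21°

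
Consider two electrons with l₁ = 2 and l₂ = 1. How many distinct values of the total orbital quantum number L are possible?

By the triangle rule, |l₁ − l₂| ≤ L ≤ l₁ + l₂.
Allowed values: L = 1, 2, 3.
That is 3 values.

3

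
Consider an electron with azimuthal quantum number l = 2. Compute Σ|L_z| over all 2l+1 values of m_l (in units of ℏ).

m_l ∈ {-2, -1, 0, 1, 2}.
Σ|m_l| = 2(1+2+…+2) = 6.

Σ|L_z| = 6 ℏ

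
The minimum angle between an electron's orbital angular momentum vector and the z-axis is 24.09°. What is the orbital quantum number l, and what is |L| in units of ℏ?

cos²θ_min = l/(l+1) = 0.8334.
Thus l = 0.8334/(1 − 0.8334) ≈ 5.
Then |L| = ℏ√(5·6) = √30 ℏ.

l = 5, |L| = √30 ℏ ≈ 5.477ℏ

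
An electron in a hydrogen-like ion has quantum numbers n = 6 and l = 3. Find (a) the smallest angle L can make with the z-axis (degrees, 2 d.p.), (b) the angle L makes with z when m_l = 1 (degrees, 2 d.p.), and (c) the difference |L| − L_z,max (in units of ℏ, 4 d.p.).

θ_min ≈ 30.00°; θ(m_l=1) ≈ 73.22°; |L|−L_z,max ≈ 0.4641ℏ

cos θ_min = 3/√12, so θ_min ≈ 30.00°.
For m_l = 1: cos θ = 1/√12, θ ≈ 73.22°.
|L| − L_z,max = (2√3 − 3)ℏ ≈ 0.4641ℏ.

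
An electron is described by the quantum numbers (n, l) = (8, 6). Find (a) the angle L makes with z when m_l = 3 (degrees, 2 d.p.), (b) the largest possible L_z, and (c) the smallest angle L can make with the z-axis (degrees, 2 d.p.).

θ(m_l=3) ≈ 62.42°; L_z,max = 6ℏ; θ_min ≈ 22.21°

For m_l = 3: cos θ = 3/√42, θ ≈ 62.42°.
L_z,max = lℏ = 6ℏ.
cos θ_min = 6/√42, so θ_min ≈ 22.21°.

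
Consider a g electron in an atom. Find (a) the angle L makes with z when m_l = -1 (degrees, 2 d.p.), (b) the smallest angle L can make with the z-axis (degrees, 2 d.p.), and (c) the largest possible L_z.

θ(m_l=-1) ≈ 102.92°; θ_min ≈ 26.57°; L_z,max = 4ℏ

G corresponds to l = 4.
For m_l = -1: cos θ = -1/√20, θ ≈ 102.92°.
cos θ_min = 4/√20, so θ_min ≈ 26.57°.
L_z,max = lℏ = 4ℏ.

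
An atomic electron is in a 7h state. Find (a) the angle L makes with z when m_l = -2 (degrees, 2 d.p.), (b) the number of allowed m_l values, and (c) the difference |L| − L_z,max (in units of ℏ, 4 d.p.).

For 7h, l = 5.
For m_l = -2: cos θ = -2/√30, θ ≈ 111.42°.
There are 2l+1 = 11 values of m_l.
|L| − L_z,max = (√30 − 5)ℏ ≈ 0.4772ℏ.

θ(m_l=-2) ≈ 111.42°; 11 values; |L|−L_z,max ≈ 0.4772ℏ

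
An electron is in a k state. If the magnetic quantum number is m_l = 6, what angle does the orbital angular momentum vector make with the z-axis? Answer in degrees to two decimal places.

The letter k corresponds to l = 7.
|L| = √(l(l+1)) ℏ = 2√14 ℏ.
L_z = m_l ℏ = 6ℏ.
cos θ = L_z/|L| = 6/√56, so θ ≈ 36.70°.

θ ≈ 36.70°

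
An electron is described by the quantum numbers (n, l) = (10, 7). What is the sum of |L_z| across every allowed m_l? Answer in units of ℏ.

The allowed m_l values are -7, -6, -5, -4, -3, -2, -1, 0, 1, 2, 3, 4, 5, 6, 7.
Σ|m_l| = 2(1+2+…+7) = 56.

Σ|L_z| = 56 ℏ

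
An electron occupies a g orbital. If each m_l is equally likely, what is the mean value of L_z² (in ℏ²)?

For a g orbital, l = 4.
m_l ∈ {-4, -3, -2, -1, 0, 1, 2, 3, 4}.
Average of L_z² over 9 states: 60/9 ℏ² = 6.667 ℏ².

⟨L_z²⟩ = 6.667 ℏ²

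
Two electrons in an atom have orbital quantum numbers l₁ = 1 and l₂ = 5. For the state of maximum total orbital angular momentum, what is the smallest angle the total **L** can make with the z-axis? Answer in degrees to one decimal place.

θ_min ≈ 22.2°

L runs from |1 − 5| = 4 to 1 + 5 = 6.
L ∈ {4, 5, 6}.
The maximum is L = 6, with |L_tot| = ℏ√(6·7) = √42 ℏ.
The minimum angle with z is arccos(6/√42) ≈ 22.2°.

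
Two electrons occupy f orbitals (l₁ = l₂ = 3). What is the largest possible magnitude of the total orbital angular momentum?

|L_tot|_max = √42 ℏ ≈ 6.481ℏ

The total orbital quantum number L ranges from |l₁ − l₂| to l₁ + l₂ in integer steps.
Allowed values: L = 0, 1, 2, 3, 4, 5, 6.
The largest magnitude corresponds to L = 6: |L_tot| = ℏ√(6·7) = √42 ℏ.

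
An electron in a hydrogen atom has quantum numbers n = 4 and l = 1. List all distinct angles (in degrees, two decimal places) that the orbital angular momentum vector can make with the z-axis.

θ ∈ {45.00°, 90.00°, 135.00°}

|L| = ℏ√(l(l+1)) = √2 ℏ.
cos θ = m_l/√2 for each m_l ∈ {-1, 0, 1}.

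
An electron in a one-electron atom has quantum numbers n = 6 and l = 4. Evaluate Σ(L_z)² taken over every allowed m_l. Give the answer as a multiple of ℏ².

Σ(L_z)² = 60 ℏ²

The allowed m_l values are -4, -3, -2, -1, 0, 1, 2, 3, 4.
Summing m² from −4 to 4: Σ m_l² = 60.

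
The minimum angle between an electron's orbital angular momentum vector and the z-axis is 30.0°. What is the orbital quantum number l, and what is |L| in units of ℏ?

cos θ_min = l/√(l(l+1)) = √(l/(l+1)), so l/(l+1) = cos²(30.0°) = 0.7500.
Solving: l = 3.
Then |L| = ℏ√(3·4) = 2√3 ℏ.

l = 3, |L| = 2√3 ℏ ≈ 3.464ℏ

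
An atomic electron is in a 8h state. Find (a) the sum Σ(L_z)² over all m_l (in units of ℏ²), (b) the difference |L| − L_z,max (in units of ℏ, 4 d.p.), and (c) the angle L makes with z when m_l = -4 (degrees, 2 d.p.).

Σ(L_z)² = 110 ℏ²; |L|−L_z,max ≈ 0.4772ℏ; θ(m_l=-4) ≈ 136.91°

The 8h subshell has l = 5.
Σ m_l² = 110, so Σ(L_z)² = 110 ℏ².
|L| − L_z,max = (√30 − 5)ℏ ≈ 0.4772ℏ.
For m_l = -4: cos θ = -4/√30, θ ≈ 136.91°.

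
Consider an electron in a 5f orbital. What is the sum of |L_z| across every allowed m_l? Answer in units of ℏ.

Σ|L_z| = 12 ℏ

The 5f subshell has l = 3.
m_l ∈ {-3, -2, -1, 0, 1, 2, 3}.
Σ|m_l| = 2(1+2+…+3) = 12.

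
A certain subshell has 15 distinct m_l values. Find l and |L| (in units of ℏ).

l = 7, |L| = 2√14 ℏ ≈ 7.483ℏ

Since there are 2l+1 = 15 values of m_l, l = 7.
|L| = ℏ√(l(l+1)) = ℏ√(7·8) = 2√14 ℏ.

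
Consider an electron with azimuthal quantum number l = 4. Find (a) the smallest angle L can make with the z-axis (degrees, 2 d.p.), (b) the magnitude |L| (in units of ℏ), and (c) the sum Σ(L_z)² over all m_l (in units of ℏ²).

θ_min ≈ 26.57°; |L| = 2√5 ℏ ≈ 4.472ℏ; Σ(L_z)² = 60 ℏ²

cos θ_min = 4/√20, so θ_min ≈ 26.57°.
|L| = ℏ√(4·5) = 2√5 ℏ ≈ 4.472ℏ.
Σ m_l² = 60, so Σ(L_z)² = 60 ℏ².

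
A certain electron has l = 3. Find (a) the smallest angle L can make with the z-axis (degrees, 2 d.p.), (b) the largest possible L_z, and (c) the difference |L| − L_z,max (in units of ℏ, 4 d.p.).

θ_min ≈ 30.00°; L_z,max = 3ℏ; |L|−L_z,max ≈ 0.4641ℏ

cos θ_min = 3/√12, so θ_min ≈ 30.00°.
L_z,max = lℏ = 3ℏ.
|L| − L_z,max = (2√3 − 3)ℏ ≈ 0.4641ℏ.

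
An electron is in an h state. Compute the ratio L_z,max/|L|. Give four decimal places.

L_z,max/|L| = 0.9129

The letter h corresponds to l = 5.
|L| = √30 ℏ ≈ 5.4772ℏ, while L_z,max = lℏ = 5ℏ.
L_z,max/|L| = 5/√30 = 0.9129.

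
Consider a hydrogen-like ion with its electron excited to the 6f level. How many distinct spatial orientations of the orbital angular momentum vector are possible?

The 6f level has l = 3.
The number of m_l values is 2l + 1 = 2·3 + 1 = 7.

7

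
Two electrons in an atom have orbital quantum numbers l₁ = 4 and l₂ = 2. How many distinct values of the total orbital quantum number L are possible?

5

Angular momentum addition gives L = |l₁ − l₂|, …, l₁ + l₂.
So L can be 2, 3, 4, 5, 6.
That is 5 values.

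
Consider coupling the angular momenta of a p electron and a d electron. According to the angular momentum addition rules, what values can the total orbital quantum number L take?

L = 1, 2, 3

L runs from |1 − 2| = 1 to 1 + 2 = 3.
Allowed values: L = 1, 2, 3.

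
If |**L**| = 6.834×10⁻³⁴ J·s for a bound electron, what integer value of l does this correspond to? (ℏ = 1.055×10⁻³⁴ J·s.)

|L|/ℏ = (6.834×10⁻³⁴)/(1.055×10⁻³⁴) ≈ 6.478.
(|L|/ℏ)² = l(l+1) ≈ 41.96 ⇒ l = 6.

l = 6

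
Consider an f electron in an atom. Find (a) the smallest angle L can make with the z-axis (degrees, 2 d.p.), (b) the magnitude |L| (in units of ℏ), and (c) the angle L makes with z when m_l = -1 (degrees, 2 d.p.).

For an f orbital, l = 3.
cos θ_min = 3/√12, so θ_min ≈ 30.00°.
|L| = ℏ√(3·4) = 2√3 ℏ ≈ 3.464ℏ.
For m_l = -1: cos θ = -1/√12, θ ≈ 106.78°.

θ_min ≈ 30.00°; |L| = 2√3 ℏ ≈ 3.464ℏ; θ(m_l=-1) ≈ 106.78°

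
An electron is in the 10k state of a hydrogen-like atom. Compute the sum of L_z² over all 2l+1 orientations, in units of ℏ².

For 10k, l = 7.
The allowed m_l values are -7, -6, -5, -4, -3, -2, -1, 0, 1, 2, 3, 4, 5, 6, 7.
Σ m_l² = 2·(1 + 4 + 9 + 16 + 25 + 36 + 49) = 280.

Σ(L_z)² = 280 ℏ²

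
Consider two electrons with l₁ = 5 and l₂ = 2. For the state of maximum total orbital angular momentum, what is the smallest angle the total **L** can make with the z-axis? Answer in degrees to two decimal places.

By the triangle rule, |l₁ − l₂| ≤ L ≤ l₁ + l₂.
L ∈ {3, 4, 5, 6, 7}.
The maximum is L = 7, with |L_tot| = ℏ√(7·8) = 2√14 ℏ.
The minimum angle with z is arccos(7/√56) ≈ 20.70°.

θ_min ≈ 20.70°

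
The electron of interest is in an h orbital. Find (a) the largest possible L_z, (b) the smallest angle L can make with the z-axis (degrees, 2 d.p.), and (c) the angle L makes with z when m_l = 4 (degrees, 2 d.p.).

For an h orbital, l = 5.
L_z,max = lℏ = 5ℏ.
cos θ_min = 5/√30, so θ_min ≈ 24.09°.
For m_l = 4: cos θ = 4/√30, θ ≈ 43.09°.

L_z,max = 5ℏ; θ_min ≈ 24.09°; θ(m_l=4) ≈ 43.09°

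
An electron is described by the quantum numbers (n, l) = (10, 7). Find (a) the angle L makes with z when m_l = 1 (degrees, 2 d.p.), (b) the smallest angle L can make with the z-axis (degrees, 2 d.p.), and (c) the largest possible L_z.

θ(m_l=1) ≈ 82.32°; θ_min ≈ 20.70°; L_z,max = 7ℏ

For m_l = 1: cos θ = 1/√56, θ ≈ 82.32°.
cos θ_min = 7/√56, so θ_min ≈ 20.70°.
L_z,max = lℏ = 7ℏ.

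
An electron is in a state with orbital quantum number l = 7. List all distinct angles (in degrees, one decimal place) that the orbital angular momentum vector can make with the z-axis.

|L| = ℏ√(l(l+1)) = 2√14 ℏ.
cos θ = m_l/√56 for each m_l ∈ {-7, -6, -5, -4, -3, -2, -1, 0, 1, 2, 3, 4, 5, 6, 7}.

θ ∈ {20.7°, 36.7°, 48.1°, 57.7°, 66.4°, 74.5°, 82.3°, 90.0°, 97.7°, 105.5°, 113.6°, 122.3°, 131.9°, 143.3°, 159.3°}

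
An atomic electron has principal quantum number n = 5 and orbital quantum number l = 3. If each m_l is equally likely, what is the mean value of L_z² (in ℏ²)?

m_l runs from −3 to 3, i.e. {-3, -2, -1, 0, 1, 2, 3}.
⟨L_z²⟩ = ℏ²·l(l+1)/3 = 4ℏ².

⟨L_z²⟩ = 4 ℏ²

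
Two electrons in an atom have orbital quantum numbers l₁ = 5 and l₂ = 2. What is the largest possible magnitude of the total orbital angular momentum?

|L_tot|_max = 2√14 ℏ ≈ 7.483ℏ

By the triangle rule, |l₁ − l₂| ≤ L ≤ l₁ + l₂.
So L can be 3, 4, 5, 6, 7.
The largest magnitude corresponds to L = 7: |L_tot| = ℏ√(7·8) = 2√14 ℏ.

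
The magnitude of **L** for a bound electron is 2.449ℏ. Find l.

(|L|/ℏ)² = l(l+1) = 6.
Solving: l = 2.

l = 2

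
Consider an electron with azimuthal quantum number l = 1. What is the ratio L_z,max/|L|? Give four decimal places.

|L| = √2 ℏ ≈ 1.4142ℏ, while L_z,max = lℏ = 1ℏ.
L_z,max/|L| = 1/√2 = 0.7071.

L_z,max/|L| = 0.7071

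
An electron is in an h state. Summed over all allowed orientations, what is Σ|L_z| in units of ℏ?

An h state has l = 5.
m_l runs from −5 to 5, i.e. {-5, -4, -3, -2, -1, 0, 1, 2, 3, 4, 5}.
Σ|m_l| = 2·5(5+1)/2 = 30.

Σ|L_z| = 30 ℏ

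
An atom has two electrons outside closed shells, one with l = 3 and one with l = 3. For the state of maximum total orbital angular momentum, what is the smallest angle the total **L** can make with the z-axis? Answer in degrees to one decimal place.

θ_min ≈ 22.2°

Angular momentum addition gives L = |l₁ − l₂|, …, l₁ + l₂.
Allowed values: L = 0, 1, 2, 3, 4, 5, 6.
The maximum is L = 6, with |L_tot| = ℏ√(6·7) = √42 ℏ.
The minimum angle with z is arccos(6/√42) ≈ 22.2°.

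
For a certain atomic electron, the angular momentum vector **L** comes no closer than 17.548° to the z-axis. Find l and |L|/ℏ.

At minimum angle, m_l = l, so cos θ = l/√(l(l+1)); cos²θ = l/(l+1) = 0.9091.
l = cos²θ/sin²θ ≈ 10.
Then |L| = ℏ√(10·11) = √110 ℏ.

l = 10, |L| = √110 ℏ ≈ 10.488ℏ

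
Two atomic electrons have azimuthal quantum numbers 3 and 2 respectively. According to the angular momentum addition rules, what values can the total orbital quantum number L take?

L runs from |3 − 2| = 1 to 3 + 2 = 5.
L ∈ {1, 2, 3, 4, 5}.

L = 1, 2, 3, 4, 5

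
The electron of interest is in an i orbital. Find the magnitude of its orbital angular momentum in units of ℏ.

|L| = √42 ℏ ≈ 6.481ℏ

For an i orbital, l = 6.
|L| = ℏ√(l(l+1)) = ℏ√(6·7) = √42 ℏ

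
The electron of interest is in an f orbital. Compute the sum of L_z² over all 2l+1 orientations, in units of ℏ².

Σ(L_z)² = 28 ℏ²

For an f orbital, l = 3.
m_l ∈ {-3, -2, -1, 0, 1, 2, 3}.
Summing m² from −3 to 3: Σ m_l² = 28.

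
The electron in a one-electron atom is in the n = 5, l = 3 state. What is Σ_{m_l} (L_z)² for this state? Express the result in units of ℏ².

Σ(L_z)² = 28 ℏ²

The allowed m_l values are -3, -2, -1, 0, 1, 2, 3.
Σ m_l² = l(l+1)(2l+1)/3 = 3·4·7/3 = 28.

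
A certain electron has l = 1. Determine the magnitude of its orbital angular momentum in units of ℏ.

|L| = ℏ√(l(l+1)) = ℏ√(1·2) = √2 ℏ

|L| = √2 ℏ ≈ 1.414ℏ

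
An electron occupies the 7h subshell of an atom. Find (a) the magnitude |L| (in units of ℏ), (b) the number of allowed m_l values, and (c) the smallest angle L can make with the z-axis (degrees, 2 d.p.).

7h means n = 7, l = 5.
|L| = ℏ√(5·6) = √30 ℏ ≈ 5.477ℏ.
There are 2l+1 = 11 values of m_l.
cos θ_min = 5/√30, so θ_min ≈ 24.09°.

|L| = √30 ℏ ≈ 5.477ℏ; 11 values; θ_min ≈ 24.09°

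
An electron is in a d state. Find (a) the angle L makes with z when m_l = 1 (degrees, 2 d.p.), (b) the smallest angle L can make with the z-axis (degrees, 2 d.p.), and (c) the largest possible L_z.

θ(m_l=1) ≈ 65.91°; θ_min ≈ 35.26°; L_z,max = 2ℏ

For a d orbital, l = 2.
For m_l = 1: cos θ = 1/√6, θ ≈ 65.91°.
cos θ_min = 2/√6, so θ_min ≈ 35.26°.
L_z,max = lℏ = 2ℏ.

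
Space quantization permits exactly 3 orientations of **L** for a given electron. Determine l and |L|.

l = 1, |L| = √2 ℏ ≈ 1.414ℏ

2l + 1 = 3 ⇒ l = 1.
Then |L| = √(l(l+1)) ℏ = √2 ℏ.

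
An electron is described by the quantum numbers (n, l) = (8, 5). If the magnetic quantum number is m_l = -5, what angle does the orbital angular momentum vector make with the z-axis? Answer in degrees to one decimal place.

θ ≈ 155.9°

|L| = √(l(l+1)) ℏ = √30 ℏ.
L_z = m_l ℏ = −5ℏ.
cos θ = L_z/|L| = -5/√30, so θ ≈ 155.9°.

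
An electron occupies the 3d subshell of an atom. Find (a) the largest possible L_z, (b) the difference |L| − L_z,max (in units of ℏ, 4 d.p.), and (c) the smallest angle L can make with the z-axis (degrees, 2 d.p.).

L_z,max = 2ℏ; |L|−L_z,max ≈ 0.4495ℏ; θ_min ≈ 35.26°

The 3d subshell has l = 2.
L_z,max = lℏ = 2ℏ.
|L| − L_z,max = (√6 − 2)ℏ ≈ 0.4495ℏ.
cos θ_min = 2/√6, so θ_min ≈ 35.26°.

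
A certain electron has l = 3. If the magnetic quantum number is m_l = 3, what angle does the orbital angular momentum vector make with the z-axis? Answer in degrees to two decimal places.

θ ≈ 30.00°

|L| = √(l(l+1)) ℏ = 2√3 ℏ.
L_z = m_l ℏ = 3ℏ.
cos θ = L_z/|L| = 3/√12, so θ ≈ 30.00°.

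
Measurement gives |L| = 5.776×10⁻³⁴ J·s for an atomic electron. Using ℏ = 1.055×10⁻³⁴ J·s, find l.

|L|/ℏ = (5.776×10⁻³⁴)/(1.055×10⁻³⁴) ≈ 5.475.
Set l(l+1) = 29.97; the integer solution is l = 5.

l = 5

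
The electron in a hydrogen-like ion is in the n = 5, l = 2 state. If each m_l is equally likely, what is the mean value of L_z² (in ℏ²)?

⟨L_z²⟩ = 2 ℏ²

The allowed m_l values are -2, -1, 0, 1, 2.
⟨L_z²⟩ = ℏ²·l(l+1)/3 = 2ℏ².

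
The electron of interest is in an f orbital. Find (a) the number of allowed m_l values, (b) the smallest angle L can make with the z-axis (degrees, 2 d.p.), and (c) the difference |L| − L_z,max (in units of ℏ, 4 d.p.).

F corresponds to l = 3.
There are 2l+1 = 7 values of m_l.
cos θ_min = 3/√12, so θ_min ≈ 30.00°.
|L| − L_z,max = (2√3 − 3)ℏ ≈ 0.4641ℏ.

7 values; θ_min ≈ 30.00°; |L|−L_z,max ≈ 0.4641ℏ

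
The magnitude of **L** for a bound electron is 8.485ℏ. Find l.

|L| = ℏ√(l(l+1)), so l(l+1) = 72.
The positive root is l = 8.

l = 8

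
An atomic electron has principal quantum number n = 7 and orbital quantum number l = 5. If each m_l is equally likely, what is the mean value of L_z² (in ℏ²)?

⟨L_z²⟩ = 10 ℏ²

m_l runs from −5 to 5, i.e. {-5, -4, -3, -2, -1, 0, 1, 2, 3, 4, 5}.
⟨L_z²⟩ = ℏ²·l(l+1)/3 = 10ℏ².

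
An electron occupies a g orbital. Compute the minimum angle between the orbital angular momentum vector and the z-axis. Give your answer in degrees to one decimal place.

For a g orbital, l = 4.
|L| = √(l(l+1)) ℏ = 2√5 ℏ.
The smallest angle corresponds to the largest L_z, i.e. m_l = l = 4, giving L_z = 4ℏ.
cos θ_min = 4/√20, so θ_min ≈ 26.6°.

θ_min ≈ 26.6°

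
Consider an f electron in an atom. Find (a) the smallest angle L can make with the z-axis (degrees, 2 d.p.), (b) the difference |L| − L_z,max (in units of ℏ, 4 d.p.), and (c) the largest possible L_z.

The letter f corresponds to l = 3.
cos θ_min = 3/√12, so θ_min ≈ 30.00°.
|L| − L_z,max = (2√3 − 3)ℏ ≈ 0.4641ℏ.
L_z,max = lℏ = 3ℏ.

θ_min ≈ 30.00°; |L|−L_z,max ≈ 0.4641ℏ; L_z,max = 3ℏ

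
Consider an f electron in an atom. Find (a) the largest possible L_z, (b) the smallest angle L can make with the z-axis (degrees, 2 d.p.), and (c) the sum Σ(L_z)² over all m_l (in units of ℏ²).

L_z,max = 3ℏ; θ_min ≈ 30.00°; Σ(L_z)² = 28 ℏ²

An f state has l = 3.
L_z,max = lℏ = 3ℏ.
cos θ_min = 3/√12, so θ_min ≈ 30.00°.
Σ m_l² = 28, so Σ(L_z)² = 28 ℏ².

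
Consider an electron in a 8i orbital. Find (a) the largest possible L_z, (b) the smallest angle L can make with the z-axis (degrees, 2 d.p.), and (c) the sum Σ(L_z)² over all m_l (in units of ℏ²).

8i means n = 8, l = 6.
L_z,max = lℏ = 6ℏ.
cos θ_min = 6/√42, so θ_min ≈ 22.21°.
Σ m_l² = 182, so Σ(L_z)² = 182 ℏ².

L_z,max = 6ℏ; θ_min ≈ 22.21°; Σ(L_z)² = 182 ℏ²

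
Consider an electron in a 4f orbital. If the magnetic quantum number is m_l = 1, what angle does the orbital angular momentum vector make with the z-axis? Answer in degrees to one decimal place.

θ ≈ 73.2°

4f means n = 4, l = 3.
|L|² = l(l+1)ℏ² = 12ℏ², so |L| = 2√3 ℏ.
L_z = m_l ℏ = 1ℏ.
cos θ = L_z/|L| = 1/√12, so θ ≈ 73.2°.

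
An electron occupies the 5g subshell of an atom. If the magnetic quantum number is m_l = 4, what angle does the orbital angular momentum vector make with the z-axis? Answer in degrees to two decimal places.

The 5g subshell has l = 4.
|L| = √(l(l+1)) ℏ = 2√5 ℏ.
L_z = m_l ℏ = 4ℏ.
cos θ = L_z/|L| = 4/√20, so θ ≈ 26.57°.

θ ≈ 26.57°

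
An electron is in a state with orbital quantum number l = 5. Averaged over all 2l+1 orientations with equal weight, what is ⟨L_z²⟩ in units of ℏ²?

The allowed m_l values are -5, -4, -3, -2, -1, 0, 1, 2, 3, 4, 5.
⟨L_z²⟩ = ℏ²·(Σ m_l²)/(2l+1) = ℏ²·110/11 = 10ℏ².

⟨L_z²⟩ = 10 ℏ²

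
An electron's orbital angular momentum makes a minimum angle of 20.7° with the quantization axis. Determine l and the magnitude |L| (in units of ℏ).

l = 7, |L| = 2√14 ℏ ≈ 7.483ℏ

At minimum angle, m_l = l, so cos θ = l/√(l(l+1)); cos²θ = l/(l+1) = 0.8751.
Solving: l = 7.
Then |L| = ℏ√(7·8) = 2√14 ℏ.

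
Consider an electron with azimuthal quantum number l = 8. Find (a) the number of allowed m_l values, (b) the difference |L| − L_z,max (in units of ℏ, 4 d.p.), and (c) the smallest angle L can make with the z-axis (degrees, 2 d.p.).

There are 2l+1 = 17 values of m_l.
|L| − L_z,max = (6√2 − 8)ℏ ≈ 0.4853ℏ.
cos θ_min = 8/√72, so θ_min ≈ 19.47°.

17 values; |L|−L_z,max ≈ 0.4853ℏ; θ_min ≈ 19.47°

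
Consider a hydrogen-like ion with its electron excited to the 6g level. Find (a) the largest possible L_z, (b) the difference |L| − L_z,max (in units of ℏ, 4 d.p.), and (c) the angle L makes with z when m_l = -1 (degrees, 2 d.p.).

L_z,max = 4ℏ; |L|−L_z,max ≈ 0.4721ℏ; θ(m_l=-1) ≈ 102.92°

The 6g level has l = 4.
L_z,max = lℏ = 4ℏ.
|L| − L_z,max = (2√5 − 4)ℏ ≈ 0.4721ℏ.
For m_l = -1: cos θ = -1/√20, θ ≈ 102.92°.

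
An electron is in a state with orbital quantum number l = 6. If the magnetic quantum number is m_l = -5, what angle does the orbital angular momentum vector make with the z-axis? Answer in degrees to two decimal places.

|L| = √(l(l+1)) ℏ = √42 ℏ.
L_z = m_l ℏ = −5ℏ.
cos θ = L_z/|L| = -5/√42, so θ ≈ 140.49°.

θ ≈ 140.49°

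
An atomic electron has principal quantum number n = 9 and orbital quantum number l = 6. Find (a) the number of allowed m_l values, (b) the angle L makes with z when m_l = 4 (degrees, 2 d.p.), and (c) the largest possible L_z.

There are 2l+1 = 13 values of m_l.
For m_l = 4: cos θ = 4/√42, θ ≈ 51.89°.
L_z,max = lℏ = 6ℏ.

13 values; θ(m_l=4) ≈ 51.89°; L_z,max = 6ℏ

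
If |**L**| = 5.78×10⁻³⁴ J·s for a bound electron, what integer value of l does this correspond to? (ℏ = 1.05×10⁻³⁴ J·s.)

l = 5

Dividing by ℏ: |L|/ℏ ≈ 5.505.
(|L|/ℏ)² = l(l+1) ≈ 30.30 ⇒ l = 5.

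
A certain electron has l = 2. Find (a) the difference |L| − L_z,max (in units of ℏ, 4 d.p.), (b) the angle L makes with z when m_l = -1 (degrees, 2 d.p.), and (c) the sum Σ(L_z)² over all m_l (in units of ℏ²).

|L|−L_z,max ≈ 0.4495ℏ; θ(m_l=-1) ≈ 114.09°; Σ(L_z)² = 10 ℏ²

|L| − L_z,max = (√6 − 2)ℏ ≈ 0.4495ℏ.
For m_l = -1: cos θ = -1/√6, θ ≈ 114.09°.
Σ m_l² = 10, so Σ(L_z)² = 10 ℏ².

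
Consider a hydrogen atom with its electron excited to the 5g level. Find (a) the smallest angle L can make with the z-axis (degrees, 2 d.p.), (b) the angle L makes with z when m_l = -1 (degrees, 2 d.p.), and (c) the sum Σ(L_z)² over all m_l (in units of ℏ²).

θ_min ≈ 26.57°; θ(m_l=-1) ≈ 102.92°; Σ(L_z)² = 60 ℏ²

The 5g level has l = 4.
cos θ_min = 4/√20, so θ_min ≈ 26.57°.
For m_l = -1: cos θ = -1/√20, θ ≈ 102.92°.
Σ m_l² = 60, so Σ(L_z)² = 60 ℏ².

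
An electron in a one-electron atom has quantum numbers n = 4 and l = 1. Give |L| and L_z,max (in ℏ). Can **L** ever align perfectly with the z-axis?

No: L_z,max = 1ℏ < |L| = √2 ℏ ≈ 1.414ℏ

|L| = √2 ℏ ≈ 1.4142ℏ, while L_z,max = lℏ = 1ℏ.
Since |L| > L_z,max, the vector can never point exactly along z; the closest it comes is θ_min = arccos(1/√2) ≈ 45.0°.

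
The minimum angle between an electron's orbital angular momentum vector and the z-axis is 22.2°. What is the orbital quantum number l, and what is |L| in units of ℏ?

At minimum angle, m_l = l, so cos θ = l/√(l(l+1)); cos²θ = l/(l+1) = 0.8572.
Solving: l = 6.
Then |L| = ℏ√(6·7) = √42 ℏ.

l = 6, |L| = √42 ℏ ≈ 6.481ℏ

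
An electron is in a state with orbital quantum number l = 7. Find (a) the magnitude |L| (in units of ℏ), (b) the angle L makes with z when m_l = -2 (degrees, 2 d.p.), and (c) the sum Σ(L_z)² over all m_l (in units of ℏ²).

|L| = 2√14 ℏ ≈ 7.483ℏ; θ(m_l=-2) ≈ 105.50°; Σ(L_z)² = 280 ℏ²

|L| = ℏ√(7·8) = 2√14 ℏ ≈ 7.483ℏ.
For m_l = -2: cos θ = -2/√56, θ ≈ 105.50°.
Σ m_l² = 280, so Σ(L_z)² = 280 ℏ².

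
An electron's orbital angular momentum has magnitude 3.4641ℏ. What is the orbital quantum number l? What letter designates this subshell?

l = 3 (f orbital)

(|L|/ℏ)² = l(l+1) = 12.
Solving: l = 3.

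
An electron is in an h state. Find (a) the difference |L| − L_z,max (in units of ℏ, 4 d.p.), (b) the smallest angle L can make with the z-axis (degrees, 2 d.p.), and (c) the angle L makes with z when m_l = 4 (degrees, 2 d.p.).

An h state has l = 5.
|L| − L_z,max = (√30 − 5)ℏ ≈ 0.4772ℏ.
cos θ_min = 5/√30, so θ_min ≈ 24.09°.
For m_l = 4: cos θ = 4/√30, θ ≈ 43.09°.

|L|−L_z,max ≈ 0.4772ℏ; θ_min ≈ 24.09°; θ(m_l=4) ≈ 43.09°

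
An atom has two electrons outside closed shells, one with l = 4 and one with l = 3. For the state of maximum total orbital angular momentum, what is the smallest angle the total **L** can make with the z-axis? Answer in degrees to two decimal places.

θ_min ≈ 20.70°

L runs from |4 − 3| = 1 to 4 + 3 = 7.
Allowed values: L = 1, 2, 3, 4, 5, 6, 7.
The maximum is L = 7, with |L_tot| = ℏ√(7·8) = 2√14 ℏ.
The minimum angle with z is arccos(7/√56) ≈ 20.70°.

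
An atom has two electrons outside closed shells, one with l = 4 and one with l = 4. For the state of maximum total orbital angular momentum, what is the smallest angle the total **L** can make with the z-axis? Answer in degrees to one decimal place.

L runs from |4 − 4| = 0 to 4 + 4 = 8.
Allowed values: L = 0, 1, 2, 3, 4, 5, 6, 7, 8.
The maximum is L = 8, with |L_tot| = ℏ√(8·9) = 6√2 ℏ.
The minimum angle with z is arccos(8/√72) ≈ 19.5°.

θ_min ≈ 19.5°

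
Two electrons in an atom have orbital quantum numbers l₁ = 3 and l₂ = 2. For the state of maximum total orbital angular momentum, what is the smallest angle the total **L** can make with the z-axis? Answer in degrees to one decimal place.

By the triangle rule, |l₁ − l₂| ≤ L ≤ l₁ + l₂.
So L can be 1, 2, 3, 4, 5.
The maximum is L = 5, with |L_tot| = ℏ√(5·6) = √30 ℏ.
The minimum angle with z is arccos(5/√30) ≈ 24.1°.

θ_min ≈ 24.1°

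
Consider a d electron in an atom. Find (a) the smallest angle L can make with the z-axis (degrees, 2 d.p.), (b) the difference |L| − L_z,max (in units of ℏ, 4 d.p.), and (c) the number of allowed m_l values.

θ_min ≈ 35.26°; |L|−L_z,max ≈ 0.4495ℏ; 5 values

The letter d corresponds to l = 2.
cos θ_min = 2/√6, so θ_min ≈ 35.26°.
|L| − L_z,max = (√6 − 2)ℏ ≈ 0.4495ℏ.
There are 2l+1 = 5 values of m_l.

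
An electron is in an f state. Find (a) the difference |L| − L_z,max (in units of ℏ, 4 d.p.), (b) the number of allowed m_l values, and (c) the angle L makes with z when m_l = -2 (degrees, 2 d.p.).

|L|−L_z,max ≈ 0.4641ℏ; 7 values; θ(m_l=-2) ≈ 125.26°

An f state has l = 3.
|L| − L_z,max = (2√3 − 3)ℏ ≈ 0.4641ℏ.
There are 2l+1 = 7 values of m_l.
For m_l = -2: cos θ = -2/√12, θ ≈ 125.26°.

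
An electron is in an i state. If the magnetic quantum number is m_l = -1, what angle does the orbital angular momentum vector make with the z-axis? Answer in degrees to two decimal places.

An i state has l = 6.
|L|² = l(l+1)ℏ² = 42ℏ², so |L| = √42 ℏ.
L_z = m_l ℏ = −1ℏ.
cos θ = L_z/|L| = -1/√42, so θ ≈ 98.88°.

θ ≈ 98.88°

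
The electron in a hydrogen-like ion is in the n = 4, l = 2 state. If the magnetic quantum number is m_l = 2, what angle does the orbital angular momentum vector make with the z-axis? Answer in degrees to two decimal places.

|L| = ℏ√(l(l+1)) = √6 ℏ.
L_z = m_l ℏ = 2ℏ.
cos θ = L_z/|L| = 2/√6, so θ ≈ 35.26°.

θ ≈ 35.26°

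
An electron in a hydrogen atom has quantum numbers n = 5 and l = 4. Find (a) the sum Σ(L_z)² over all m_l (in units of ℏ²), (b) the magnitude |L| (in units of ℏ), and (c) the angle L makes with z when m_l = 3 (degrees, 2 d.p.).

Σ(L_z)² = 60 ℏ²; |L| = 2√5 ℏ ≈ 4.472ℏ; θ(m_l=3) ≈ 47.87°

Σ m_l² = 60, so Σ(L_z)² = 60 ℏ².
|L| = ℏ√(4·5) = 2√5 ℏ ≈ 4.472ℏ.
For m_l = 3: cos θ = 3/√20, θ ≈ 47.87°.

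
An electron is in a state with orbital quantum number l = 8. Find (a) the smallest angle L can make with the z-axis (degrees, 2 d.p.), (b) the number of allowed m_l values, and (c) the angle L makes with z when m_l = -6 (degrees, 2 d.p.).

θ_min ≈ 19.47°; 17 values; θ(m_l=-6) ≈ 135.00°

cos θ_min = 8/√72, so θ_min ≈ 19.47°.
There are 2l+1 = 17 values of m_l.
For m_l = -6: cos θ = -6/√72, θ ≈ 135.00°.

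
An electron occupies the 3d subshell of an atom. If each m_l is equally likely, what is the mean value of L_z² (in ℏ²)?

For 3d, l = 2.
m_l runs from −2 to 2, i.e. {-2, -1, 0, 1, 2}.
⟨L_z²⟩ = ℏ²·(Σ m_l²)/(2l+1) = ℏ²·10/5 = 2ℏ².

⟨L_z²⟩ = 2 ℏ²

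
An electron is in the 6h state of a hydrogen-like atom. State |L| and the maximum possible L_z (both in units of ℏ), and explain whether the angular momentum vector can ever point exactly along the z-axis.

No: L_z,max = 5ℏ < |L| = √30 ℏ ≈ 5.477ℏ

For 6h, l = 5.
|L| = √30 ℏ ≈ 5.4772ℏ, while L_z,max = lℏ = 5ℏ.
Since |L| > L_z,max, the vector can never point exactly along z; the closest it comes is θ_min = arccos(5/√30) ≈ 24.1°.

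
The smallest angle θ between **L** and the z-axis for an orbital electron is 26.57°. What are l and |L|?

At minimum angle, m_l = l, so cos θ = l/√(l(l+1)); cos²θ = l/(l+1) = 0.7999.
Thus l = 0.7999/(1 − 0.7999) ≈ 4.
Then |L| = ℏ√(4·5) = 2√5 ℏ.

l = 4, |L| = 2√5 ℏ ≈ 4.472ℏ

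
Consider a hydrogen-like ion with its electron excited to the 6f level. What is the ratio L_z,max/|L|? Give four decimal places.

L_z,max/|L| = 0.8660

The 6f level has l = 3.
|L| = 2√3 ℏ ≈ 3.4641ℏ, while L_z,max = lℏ = 3ℏ.
L_z,max/|L| = 3/√12 = 0.8660.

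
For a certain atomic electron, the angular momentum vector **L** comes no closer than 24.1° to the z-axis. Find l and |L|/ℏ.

At minimum angle, m_l = l, so cos θ = l/√(l(l+1)); cos²θ = l/(l+1) = 0.8333.
l = cos²θ/sin²θ ≈ 5.
Then |L| = ℏ√(5·6) = √30 ℏ.

l = 5, |L| = √30 ℏ ≈ 5.477ℏ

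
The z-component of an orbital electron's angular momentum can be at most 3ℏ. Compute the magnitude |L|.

|L| = 2√3 ℏ ≈ 3.464ℏ

L_z,max = lℏ, so l = 3.
|L| = √(l(l+1)) ℏ = 2√3 ℏ.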